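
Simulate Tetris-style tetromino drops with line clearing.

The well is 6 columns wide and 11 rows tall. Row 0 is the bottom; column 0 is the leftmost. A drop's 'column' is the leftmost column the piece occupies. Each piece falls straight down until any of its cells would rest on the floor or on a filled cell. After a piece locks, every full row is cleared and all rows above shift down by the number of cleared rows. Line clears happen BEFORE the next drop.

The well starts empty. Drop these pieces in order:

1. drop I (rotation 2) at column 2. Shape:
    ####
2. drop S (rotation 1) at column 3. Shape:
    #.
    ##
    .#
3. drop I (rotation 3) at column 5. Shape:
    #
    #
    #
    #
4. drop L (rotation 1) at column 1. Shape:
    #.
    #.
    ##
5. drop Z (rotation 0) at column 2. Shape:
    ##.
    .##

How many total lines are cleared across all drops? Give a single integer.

Answer: 0

Derivation:
Drop 1: I rot2 at col 2 lands with bottom-row=0; cleared 0 line(s) (total 0); column heights now [0 0 1 1 1 1], max=1
Drop 2: S rot1 at col 3 lands with bottom-row=1; cleared 0 line(s) (total 0); column heights now [0 0 1 4 3 1], max=4
Drop 3: I rot3 at col 5 lands with bottom-row=1; cleared 0 line(s) (total 0); column heights now [0 0 1 4 3 5], max=5
Drop 4: L rot1 at col 1 lands with bottom-row=1; cleared 0 line(s) (total 0); column heights now [0 4 2 4 3 5], max=5
Drop 5: Z rot0 at col 2 lands with bottom-row=4; cleared 0 line(s) (total 0); column heights now [0 4 6 6 5 5], max=6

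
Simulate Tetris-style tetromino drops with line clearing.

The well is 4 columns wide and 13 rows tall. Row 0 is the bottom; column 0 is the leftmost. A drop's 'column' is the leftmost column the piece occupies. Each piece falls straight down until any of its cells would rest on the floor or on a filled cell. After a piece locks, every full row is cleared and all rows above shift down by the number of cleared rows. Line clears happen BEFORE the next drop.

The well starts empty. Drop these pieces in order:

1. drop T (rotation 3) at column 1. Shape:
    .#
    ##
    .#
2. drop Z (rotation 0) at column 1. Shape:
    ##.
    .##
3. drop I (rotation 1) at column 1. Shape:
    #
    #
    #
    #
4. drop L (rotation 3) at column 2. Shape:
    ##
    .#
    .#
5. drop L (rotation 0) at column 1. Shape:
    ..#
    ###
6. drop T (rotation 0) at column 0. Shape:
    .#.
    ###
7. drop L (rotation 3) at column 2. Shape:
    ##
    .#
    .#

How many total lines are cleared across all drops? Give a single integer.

Answer: 1

Derivation:
Drop 1: T rot3 at col 1 lands with bottom-row=0; cleared 0 line(s) (total 0); column heights now [0 2 3 0], max=3
Drop 2: Z rot0 at col 1 lands with bottom-row=3; cleared 0 line(s) (total 0); column heights now [0 5 5 4], max=5
Drop 3: I rot1 at col 1 lands with bottom-row=5; cleared 0 line(s) (total 0); column heights now [0 9 5 4], max=9
Drop 4: L rot3 at col 2 lands with bottom-row=4; cleared 0 line(s) (total 0); column heights now [0 9 7 7], max=9
Drop 5: L rot0 at col 1 lands with bottom-row=9; cleared 0 line(s) (total 0); column heights now [0 10 10 11], max=11
Drop 6: T rot0 at col 0 lands with bottom-row=10; cleared 1 line(s) (total 1); column heights now [0 11 10 10], max=11
Drop 7: L rot3 at col 2 lands with bottom-row=10; cleared 0 line(s) (total 1); column heights now [0 11 13 13], max=13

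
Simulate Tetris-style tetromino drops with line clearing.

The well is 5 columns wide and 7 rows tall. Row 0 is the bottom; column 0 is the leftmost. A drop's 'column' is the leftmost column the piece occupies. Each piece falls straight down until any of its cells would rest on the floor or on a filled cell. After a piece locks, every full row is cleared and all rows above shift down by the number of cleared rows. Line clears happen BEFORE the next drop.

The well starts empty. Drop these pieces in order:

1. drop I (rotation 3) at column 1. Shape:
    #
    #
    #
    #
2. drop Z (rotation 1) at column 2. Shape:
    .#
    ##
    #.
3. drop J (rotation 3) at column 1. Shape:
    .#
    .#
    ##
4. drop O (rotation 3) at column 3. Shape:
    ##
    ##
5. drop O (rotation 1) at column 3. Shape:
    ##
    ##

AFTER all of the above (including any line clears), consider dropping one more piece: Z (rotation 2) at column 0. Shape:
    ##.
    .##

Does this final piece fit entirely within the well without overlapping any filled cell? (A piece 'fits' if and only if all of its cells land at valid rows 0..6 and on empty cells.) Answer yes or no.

Answer: no

Derivation:
Drop 1: I rot3 at col 1 lands with bottom-row=0; cleared 0 line(s) (total 0); column heights now [0 4 0 0 0], max=4
Drop 2: Z rot1 at col 2 lands with bottom-row=0; cleared 0 line(s) (total 0); column heights now [0 4 2 3 0], max=4
Drop 3: J rot3 at col 1 lands with bottom-row=4; cleared 0 line(s) (total 0); column heights now [0 5 7 3 0], max=7
Drop 4: O rot3 at col 3 lands with bottom-row=3; cleared 0 line(s) (total 0); column heights now [0 5 7 5 5], max=7
Drop 5: O rot1 at col 3 lands with bottom-row=5; cleared 0 line(s) (total 0); column heights now [0 5 7 7 7], max=7
Test piece Z rot2 at col 0 (width 3): heights before test = [0 5 7 7 7]; fits = False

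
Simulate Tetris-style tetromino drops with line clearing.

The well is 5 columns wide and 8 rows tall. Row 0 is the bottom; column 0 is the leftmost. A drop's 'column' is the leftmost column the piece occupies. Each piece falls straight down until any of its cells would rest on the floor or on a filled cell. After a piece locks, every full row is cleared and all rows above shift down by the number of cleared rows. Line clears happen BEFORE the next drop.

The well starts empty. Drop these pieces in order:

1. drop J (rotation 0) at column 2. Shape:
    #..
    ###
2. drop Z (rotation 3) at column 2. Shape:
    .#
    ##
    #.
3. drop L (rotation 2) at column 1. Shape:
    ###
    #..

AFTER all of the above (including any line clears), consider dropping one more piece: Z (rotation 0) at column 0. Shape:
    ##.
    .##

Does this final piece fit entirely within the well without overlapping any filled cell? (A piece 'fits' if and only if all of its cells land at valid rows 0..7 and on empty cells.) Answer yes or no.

Drop 1: J rot0 at col 2 lands with bottom-row=0; cleared 0 line(s) (total 0); column heights now [0 0 2 1 1], max=2
Drop 2: Z rot3 at col 2 lands with bottom-row=2; cleared 0 line(s) (total 0); column heights now [0 0 4 5 1], max=5
Drop 3: L rot2 at col 1 lands with bottom-row=4; cleared 0 line(s) (total 0); column heights now [0 6 6 6 1], max=6
Test piece Z rot0 at col 0 (width 3): heights before test = [0 6 6 6 1]; fits = True

Answer: yes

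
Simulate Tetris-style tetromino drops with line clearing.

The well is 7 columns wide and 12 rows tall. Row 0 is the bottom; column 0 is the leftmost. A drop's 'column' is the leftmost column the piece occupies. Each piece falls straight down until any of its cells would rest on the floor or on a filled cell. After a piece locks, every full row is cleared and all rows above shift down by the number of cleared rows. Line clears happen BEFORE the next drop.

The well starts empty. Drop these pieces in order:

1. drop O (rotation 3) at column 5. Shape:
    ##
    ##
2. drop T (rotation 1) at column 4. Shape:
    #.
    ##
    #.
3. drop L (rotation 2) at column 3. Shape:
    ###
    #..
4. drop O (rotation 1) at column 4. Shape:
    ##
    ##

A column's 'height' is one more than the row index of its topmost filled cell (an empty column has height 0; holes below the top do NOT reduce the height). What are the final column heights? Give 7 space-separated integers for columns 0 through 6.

Answer: 0 0 0 5 7 7 2

Derivation:
Drop 1: O rot3 at col 5 lands with bottom-row=0; cleared 0 line(s) (total 0); column heights now [0 0 0 0 0 2 2], max=2
Drop 2: T rot1 at col 4 lands with bottom-row=1; cleared 0 line(s) (total 0); column heights now [0 0 0 0 4 3 2], max=4
Drop 3: L rot2 at col 3 lands with bottom-row=3; cleared 0 line(s) (total 0); column heights now [0 0 0 5 5 5 2], max=5
Drop 4: O rot1 at col 4 lands with bottom-row=5; cleared 0 line(s) (total 0); column heights now [0 0 0 5 7 7 2], max=7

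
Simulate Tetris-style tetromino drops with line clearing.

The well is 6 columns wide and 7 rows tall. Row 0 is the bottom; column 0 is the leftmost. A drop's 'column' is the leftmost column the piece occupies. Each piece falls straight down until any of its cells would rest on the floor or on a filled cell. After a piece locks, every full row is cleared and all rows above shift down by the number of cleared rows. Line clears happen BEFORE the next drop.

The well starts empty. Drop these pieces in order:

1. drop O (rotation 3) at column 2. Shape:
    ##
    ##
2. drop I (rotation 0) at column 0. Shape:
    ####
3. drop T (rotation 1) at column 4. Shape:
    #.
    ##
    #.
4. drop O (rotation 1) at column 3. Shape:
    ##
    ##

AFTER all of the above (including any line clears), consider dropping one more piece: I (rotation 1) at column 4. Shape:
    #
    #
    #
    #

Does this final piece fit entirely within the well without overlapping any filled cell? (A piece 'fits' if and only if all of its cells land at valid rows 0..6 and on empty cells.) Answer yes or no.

Answer: no

Derivation:
Drop 1: O rot3 at col 2 lands with bottom-row=0; cleared 0 line(s) (total 0); column heights now [0 0 2 2 0 0], max=2
Drop 2: I rot0 at col 0 lands with bottom-row=2; cleared 0 line(s) (total 0); column heights now [3 3 3 3 0 0], max=3
Drop 3: T rot1 at col 4 lands with bottom-row=0; cleared 0 line(s) (total 0); column heights now [3 3 3 3 3 2], max=3
Drop 4: O rot1 at col 3 lands with bottom-row=3; cleared 0 line(s) (total 0); column heights now [3 3 3 5 5 2], max=5
Test piece I rot1 at col 4 (width 1): heights before test = [3 3 3 5 5 2]; fits = False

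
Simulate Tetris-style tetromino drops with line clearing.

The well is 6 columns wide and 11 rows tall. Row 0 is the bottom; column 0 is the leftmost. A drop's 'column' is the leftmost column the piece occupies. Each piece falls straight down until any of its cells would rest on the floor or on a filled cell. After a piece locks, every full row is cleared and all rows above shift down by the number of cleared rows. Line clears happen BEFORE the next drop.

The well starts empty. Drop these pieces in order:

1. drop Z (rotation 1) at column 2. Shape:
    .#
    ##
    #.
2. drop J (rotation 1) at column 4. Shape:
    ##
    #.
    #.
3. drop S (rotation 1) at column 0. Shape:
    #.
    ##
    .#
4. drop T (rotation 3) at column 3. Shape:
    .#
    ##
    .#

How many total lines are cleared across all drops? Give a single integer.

Answer: 0

Derivation:
Drop 1: Z rot1 at col 2 lands with bottom-row=0; cleared 0 line(s) (total 0); column heights now [0 0 2 3 0 0], max=3
Drop 2: J rot1 at col 4 lands with bottom-row=0; cleared 0 line(s) (total 0); column heights now [0 0 2 3 3 3], max=3
Drop 3: S rot1 at col 0 lands with bottom-row=0; cleared 0 line(s) (total 0); column heights now [3 2 2 3 3 3], max=3
Drop 4: T rot3 at col 3 lands with bottom-row=3; cleared 0 line(s) (total 0); column heights now [3 2 2 5 6 3], max=6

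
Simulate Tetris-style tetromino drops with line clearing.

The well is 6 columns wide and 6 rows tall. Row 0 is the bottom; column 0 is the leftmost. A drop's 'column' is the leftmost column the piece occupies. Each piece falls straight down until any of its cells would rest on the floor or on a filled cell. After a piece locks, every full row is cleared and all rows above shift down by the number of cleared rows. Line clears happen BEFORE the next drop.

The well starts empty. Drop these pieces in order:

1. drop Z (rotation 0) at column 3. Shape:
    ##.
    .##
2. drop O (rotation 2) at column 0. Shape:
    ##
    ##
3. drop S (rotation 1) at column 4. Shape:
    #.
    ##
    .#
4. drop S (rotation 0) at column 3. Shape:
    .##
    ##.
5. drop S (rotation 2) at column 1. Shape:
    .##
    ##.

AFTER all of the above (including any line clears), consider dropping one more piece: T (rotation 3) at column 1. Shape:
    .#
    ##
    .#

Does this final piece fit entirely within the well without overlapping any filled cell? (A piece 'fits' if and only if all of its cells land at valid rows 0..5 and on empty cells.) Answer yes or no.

Drop 1: Z rot0 at col 3 lands with bottom-row=0; cleared 0 line(s) (total 0); column heights now [0 0 0 2 2 1], max=2
Drop 2: O rot2 at col 0 lands with bottom-row=0; cleared 0 line(s) (total 0); column heights now [2 2 0 2 2 1], max=2
Drop 3: S rot1 at col 4 lands with bottom-row=1; cleared 0 line(s) (total 0); column heights now [2 2 0 2 4 3], max=4
Drop 4: S rot0 at col 3 lands with bottom-row=4; cleared 0 line(s) (total 0); column heights now [2 2 0 5 6 6], max=6
Drop 5: S rot2 at col 1 lands with bottom-row=4; cleared 0 line(s) (total 0); column heights now [2 5 6 6 6 6], max=6
Test piece T rot3 at col 1 (width 2): heights before test = [2 5 6 6 6 6]; fits = False

Answer: no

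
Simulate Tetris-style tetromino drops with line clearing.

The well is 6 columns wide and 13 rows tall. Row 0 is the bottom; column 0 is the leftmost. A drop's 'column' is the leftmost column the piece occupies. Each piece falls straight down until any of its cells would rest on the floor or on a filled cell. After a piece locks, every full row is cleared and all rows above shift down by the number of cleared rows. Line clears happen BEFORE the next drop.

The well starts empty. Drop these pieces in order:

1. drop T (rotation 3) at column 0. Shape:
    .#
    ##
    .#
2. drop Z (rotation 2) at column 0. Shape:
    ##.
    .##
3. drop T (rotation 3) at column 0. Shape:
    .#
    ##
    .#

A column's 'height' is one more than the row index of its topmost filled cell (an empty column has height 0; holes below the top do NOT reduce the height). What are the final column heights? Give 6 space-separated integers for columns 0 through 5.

Answer: 7 8 4 0 0 0

Derivation:
Drop 1: T rot3 at col 0 lands with bottom-row=0; cleared 0 line(s) (total 0); column heights now [2 3 0 0 0 0], max=3
Drop 2: Z rot2 at col 0 lands with bottom-row=3; cleared 0 line(s) (total 0); column heights now [5 5 4 0 0 0], max=5
Drop 3: T rot3 at col 0 lands with bottom-row=5; cleared 0 line(s) (total 0); column heights now [7 8 4 0 0 0], max=8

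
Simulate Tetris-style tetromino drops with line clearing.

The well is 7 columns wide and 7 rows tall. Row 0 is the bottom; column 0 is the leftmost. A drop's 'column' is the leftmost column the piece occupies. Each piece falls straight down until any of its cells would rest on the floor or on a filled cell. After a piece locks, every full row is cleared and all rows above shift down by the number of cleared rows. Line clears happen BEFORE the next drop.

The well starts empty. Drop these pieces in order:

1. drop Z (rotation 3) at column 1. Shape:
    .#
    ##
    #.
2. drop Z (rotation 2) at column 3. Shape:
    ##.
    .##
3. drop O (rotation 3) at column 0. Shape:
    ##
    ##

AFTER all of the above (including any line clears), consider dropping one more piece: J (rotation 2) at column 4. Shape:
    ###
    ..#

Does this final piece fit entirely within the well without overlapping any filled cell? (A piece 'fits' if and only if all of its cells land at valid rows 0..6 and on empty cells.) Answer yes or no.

Answer: yes

Derivation:
Drop 1: Z rot3 at col 1 lands with bottom-row=0; cleared 0 line(s) (total 0); column heights now [0 2 3 0 0 0 0], max=3
Drop 2: Z rot2 at col 3 lands with bottom-row=0; cleared 0 line(s) (total 0); column heights now [0 2 3 2 2 1 0], max=3
Drop 3: O rot3 at col 0 lands with bottom-row=2; cleared 0 line(s) (total 0); column heights now [4 4 3 2 2 1 0], max=4
Test piece J rot2 at col 4 (width 3): heights before test = [4 4 3 2 2 1 0]; fits = True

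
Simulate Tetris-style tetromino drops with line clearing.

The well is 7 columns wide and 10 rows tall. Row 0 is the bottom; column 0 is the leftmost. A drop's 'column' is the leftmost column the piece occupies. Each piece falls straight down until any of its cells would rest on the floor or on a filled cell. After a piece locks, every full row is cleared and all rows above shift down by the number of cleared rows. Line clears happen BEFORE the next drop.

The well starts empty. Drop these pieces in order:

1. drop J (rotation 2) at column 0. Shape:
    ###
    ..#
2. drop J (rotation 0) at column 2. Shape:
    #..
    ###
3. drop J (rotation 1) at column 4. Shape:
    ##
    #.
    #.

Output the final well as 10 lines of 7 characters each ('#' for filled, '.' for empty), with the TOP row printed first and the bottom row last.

Drop 1: J rot2 at col 0 lands with bottom-row=0; cleared 0 line(s) (total 0); column heights now [2 2 2 0 0 0 0], max=2
Drop 2: J rot0 at col 2 lands with bottom-row=2; cleared 0 line(s) (total 0); column heights now [2 2 4 3 3 0 0], max=4
Drop 3: J rot1 at col 4 lands with bottom-row=3; cleared 0 line(s) (total 0); column heights now [2 2 4 3 6 6 0], max=6

Answer: .......
.......
.......
.......
....##.
....#..
..#.#..
..###..
###....
..#....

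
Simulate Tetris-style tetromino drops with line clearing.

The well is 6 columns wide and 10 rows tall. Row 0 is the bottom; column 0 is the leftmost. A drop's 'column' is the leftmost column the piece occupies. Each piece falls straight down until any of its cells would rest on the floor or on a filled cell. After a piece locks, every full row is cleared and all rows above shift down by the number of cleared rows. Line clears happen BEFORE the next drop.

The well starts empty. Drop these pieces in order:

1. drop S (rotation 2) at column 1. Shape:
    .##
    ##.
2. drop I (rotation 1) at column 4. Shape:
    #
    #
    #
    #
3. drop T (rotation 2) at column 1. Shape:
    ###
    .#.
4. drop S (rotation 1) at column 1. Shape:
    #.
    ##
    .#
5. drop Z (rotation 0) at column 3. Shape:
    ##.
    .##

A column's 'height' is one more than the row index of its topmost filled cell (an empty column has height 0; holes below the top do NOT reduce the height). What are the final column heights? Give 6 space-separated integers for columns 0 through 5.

Answer: 0 7 6 6 6 5

Derivation:
Drop 1: S rot2 at col 1 lands with bottom-row=0; cleared 0 line(s) (total 0); column heights now [0 1 2 2 0 0], max=2
Drop 2: I rot1 at col 4 lands with bottom-row=0; cleared 0 line(s) (total 0); column heights now [0 1 2 2 4 0], max=4
Drop 3: T rot2 at col 1 lands with bottom-row=2; cleared 0 line(s) (total 0); column heights now [0 4 4 4 4 0], max=4
Drop 4: S rot1 at col 1 lands with bottom-row=4; cleared 0 line(s) (total 0); column heights now [0 7 6 4 4 0], max=7
Drop 5: Z rot0 at col 3 lands with bottom-row=4; cleared 0 line(s) (total 0); column heights now [0 7 6 6 6 5], max=7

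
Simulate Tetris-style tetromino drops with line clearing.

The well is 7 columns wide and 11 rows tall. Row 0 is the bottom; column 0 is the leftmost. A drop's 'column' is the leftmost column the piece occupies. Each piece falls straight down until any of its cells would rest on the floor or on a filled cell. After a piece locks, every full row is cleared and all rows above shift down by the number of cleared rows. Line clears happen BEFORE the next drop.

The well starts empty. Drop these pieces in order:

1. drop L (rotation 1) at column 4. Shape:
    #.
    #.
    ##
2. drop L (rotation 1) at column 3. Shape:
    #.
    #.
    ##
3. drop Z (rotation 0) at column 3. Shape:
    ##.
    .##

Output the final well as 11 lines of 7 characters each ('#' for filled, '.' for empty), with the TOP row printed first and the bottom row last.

Answer: .......
.......
.......
.......
...##..
...###.
...#...
...##..
....#..
....#..
....##.

Derivation:
Drop 1: L rot1 at col 4 lands with bottom-row=0; cleared 0 line(s) (total 0); column heights now [0 0 0 0 3 1 0], max=3
Drop 2: L rot1 at col 3 lands with bottom-row=3; cleared 0 line(s) (total 0); column heights now [0 0 0 6 4 1 0], max=6
Drop 3: Z rot0 at col 3 lands with bottom-row=5; cleared 0 line(s) (total 0); column heights now [0 0 0 7 7 6 0], max=7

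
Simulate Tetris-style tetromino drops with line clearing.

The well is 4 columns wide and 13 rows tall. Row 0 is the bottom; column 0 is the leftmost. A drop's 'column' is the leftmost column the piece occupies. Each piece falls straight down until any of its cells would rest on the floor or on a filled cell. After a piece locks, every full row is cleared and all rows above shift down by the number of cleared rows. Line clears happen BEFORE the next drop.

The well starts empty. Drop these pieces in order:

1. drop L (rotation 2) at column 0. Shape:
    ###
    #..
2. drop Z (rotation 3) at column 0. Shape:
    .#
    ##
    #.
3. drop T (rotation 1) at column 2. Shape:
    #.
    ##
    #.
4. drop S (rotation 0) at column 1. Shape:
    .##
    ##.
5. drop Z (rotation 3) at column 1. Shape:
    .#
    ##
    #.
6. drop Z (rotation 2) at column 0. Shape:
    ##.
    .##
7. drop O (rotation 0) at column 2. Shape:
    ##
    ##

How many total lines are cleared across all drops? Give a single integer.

Answer: 2

Derivation:
Drop 1: L rot2 at col 0 lands with bottom-row=0; cleared 0 line(s) (total 0); column heights now [2 2 2 0], max=2
Drop 2: Z rot3 at col 0 lands with bottom-row=2; cleared 0 line(s) (total 0); column heights now [4 5 2 0], max=5
Drop 3: T rot1 at col 2 lands with bottom-row=2; cleared 1 line(s) (total 1); column heights now [3 4 4 0], max=4
Drop 4: S rot0 at col 1 lands with bottom-row=4; cleared 0 line(s) (total 1); column heights now [3 5 6 6], max=6
Drop 5: Z rot3 at col 1 lands with bottom-row=5; cleared 0 line(s) (total 1); column heights now [3 7 8 6], max=8
Drop 6: Z rot2 at col 0 lands with bottom-row=8; cleared 0 line(s) (total 1); column heights now [10 10 9 6], max=10
Drop 7: O rot0 at col 2 lands with bottom-row=9; cleared 1 line(s) (total 2); column heights now [3 9 10 10], max=10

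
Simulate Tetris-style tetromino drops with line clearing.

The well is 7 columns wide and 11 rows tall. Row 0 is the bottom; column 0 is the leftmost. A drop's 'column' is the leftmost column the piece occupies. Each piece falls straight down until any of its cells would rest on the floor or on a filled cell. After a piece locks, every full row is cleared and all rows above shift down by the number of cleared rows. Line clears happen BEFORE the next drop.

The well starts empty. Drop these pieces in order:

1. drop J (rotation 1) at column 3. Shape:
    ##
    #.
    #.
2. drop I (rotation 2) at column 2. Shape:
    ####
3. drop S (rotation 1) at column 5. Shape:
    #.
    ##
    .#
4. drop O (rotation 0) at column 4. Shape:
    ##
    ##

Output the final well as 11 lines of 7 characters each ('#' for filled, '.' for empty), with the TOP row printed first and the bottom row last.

Drop 1: J rot1 at col 3 lands with bottom-row=0; cleared 0 line(s) (total 0); column heights now [0 0 0 3 3 0 0], max=3
Drop 2: I rot2 at col 2 lands with bottom-row=3; cleared 0 line(s) (total 0); column heights now [0 0 4 4 4 4 0], max=4
Drop 3: S rot1 at col 5 lands with bottom-row=3; cleared 0 line(s) (total 0); column heights now [0 0 4 4 4 6 5], max=6
Drop 4: O rot0 at col 4 lands with bottom-row=6; cleared 0 line(s) (total 0); column heights now [0 0 4 4 8 8 5], max=8

Answer: .......
.......
.......
....##.
....##.
.....#.
.....##
..#####
...##..
...#...
...#...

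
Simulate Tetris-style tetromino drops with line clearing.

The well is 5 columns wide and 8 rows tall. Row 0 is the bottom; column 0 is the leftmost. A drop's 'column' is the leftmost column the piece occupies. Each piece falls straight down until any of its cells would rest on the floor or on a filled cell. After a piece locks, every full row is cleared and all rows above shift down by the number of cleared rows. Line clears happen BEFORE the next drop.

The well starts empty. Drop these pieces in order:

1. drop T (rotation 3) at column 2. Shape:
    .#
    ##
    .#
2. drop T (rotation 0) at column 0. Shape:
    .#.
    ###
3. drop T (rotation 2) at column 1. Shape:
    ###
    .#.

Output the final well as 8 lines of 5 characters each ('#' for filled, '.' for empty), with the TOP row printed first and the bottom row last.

Drop 1: T rot3 at col 2 lands with bottom-row=0; cleared 0 line(s) (total 0); column heights now [0 0 2 3 0], max=3
Drop 2: T rot0 at col 0 lands with bottom-row=2; cleared 0 line(s) (total 0); column heights now [3 4 3 3 0], max=4
Drop 3: T rot2 at col 1 lands with bottom-row=3; cleared 0 line(s) (total 0); column heights now [3 5 5 5 0], max=5

Answer: .....
.....
.....
.###.
.##..
####.
..##.
...#.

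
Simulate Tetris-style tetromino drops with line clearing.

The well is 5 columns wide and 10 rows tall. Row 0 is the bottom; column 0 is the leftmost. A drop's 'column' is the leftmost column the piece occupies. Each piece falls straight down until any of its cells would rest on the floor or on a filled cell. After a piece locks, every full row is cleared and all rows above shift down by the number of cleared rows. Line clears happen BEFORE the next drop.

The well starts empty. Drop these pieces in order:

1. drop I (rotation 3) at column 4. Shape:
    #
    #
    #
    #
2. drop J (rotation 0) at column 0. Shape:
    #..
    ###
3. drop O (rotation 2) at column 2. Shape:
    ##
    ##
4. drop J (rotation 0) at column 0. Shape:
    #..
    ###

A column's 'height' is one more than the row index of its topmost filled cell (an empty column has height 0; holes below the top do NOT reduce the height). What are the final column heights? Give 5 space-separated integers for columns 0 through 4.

Drop 1: I rot3 at col 4 lands with bottom-row=0; cleared 0 line(s) (total 0); column heights now [0 0 0 0 4], max=4
Drop 2: J rot0 at col 0 lands with bottom-row=0; cleared 0 line(s) (total 0); column heights now [2 1 1 0 4], max=4
Drop 3: O rot2 at col 2 lands with bottom-row=1; cleared 0 line(s) (total 0); column heights now [2 1 3 3 4], max=4
Drop 4: J rot0 at col 0 lands with bottom-row=3; cleared 0 line(s) (total 0); column heights now [5 4 4 3 4], max=5

Answer: 5 4 4 3 4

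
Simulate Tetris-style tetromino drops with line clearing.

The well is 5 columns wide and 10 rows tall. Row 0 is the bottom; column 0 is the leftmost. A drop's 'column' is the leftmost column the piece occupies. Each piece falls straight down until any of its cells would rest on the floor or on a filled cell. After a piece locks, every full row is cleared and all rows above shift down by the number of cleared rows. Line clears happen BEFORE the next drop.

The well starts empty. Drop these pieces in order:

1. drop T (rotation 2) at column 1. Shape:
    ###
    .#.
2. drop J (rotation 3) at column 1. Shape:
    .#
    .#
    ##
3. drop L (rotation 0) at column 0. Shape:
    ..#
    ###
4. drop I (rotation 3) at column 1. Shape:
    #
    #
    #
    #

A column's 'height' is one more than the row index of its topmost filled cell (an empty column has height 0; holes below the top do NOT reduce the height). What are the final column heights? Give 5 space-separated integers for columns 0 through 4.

Answer: 6 10 7 2 0

Derivation:
Drop 1: T rot2 at col 1 lands with bottom-row=0; cleared 0 line(s) (total 0); column heights now [0 2 2 2 0], max=2
Drop 2: J rot3 at col 1 lands with bottom-row=2; cleared 0 line(s) (total 0); column heights now [0 3 5 2 0], max=5
Drop 3: L rot0 at col 0 lands with bottom-row=5; cleared 0 line(s) (total 0); column heights now [6 6 7 2 0], max=7
Drop 4: I rot3 at col 1 lands with bottom-row=6; cleared 0 line(s) (total 0); column heights now [6 10 7 2 0], max=10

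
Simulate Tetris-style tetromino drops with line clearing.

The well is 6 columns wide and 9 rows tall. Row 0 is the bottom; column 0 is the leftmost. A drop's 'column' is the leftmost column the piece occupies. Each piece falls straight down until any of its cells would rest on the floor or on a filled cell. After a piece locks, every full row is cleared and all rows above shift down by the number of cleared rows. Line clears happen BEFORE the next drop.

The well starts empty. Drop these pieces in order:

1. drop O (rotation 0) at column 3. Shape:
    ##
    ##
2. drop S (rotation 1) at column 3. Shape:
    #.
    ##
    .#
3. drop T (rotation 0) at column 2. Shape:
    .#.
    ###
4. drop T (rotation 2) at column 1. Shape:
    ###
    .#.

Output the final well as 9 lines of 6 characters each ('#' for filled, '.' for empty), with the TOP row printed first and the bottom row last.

Drop 1: O rot0 at col 3 lands with bottom-row=0; cleared 0 line(s) (total 0); column heights now [0 0 0 2 2 0], max=2
Drop 2: S rot1 at col 3 lands with bottom-row=2; cleared 0 line(s) (total 0); column heights now [0 0 0 5 4 0], max=5
Drop 3: T rot0 at col 2 lands with bottom-row=5; cleared 0 line(s) (total 0); column heights now [0 0 6 7 6 0], max=7
Drop 4: T rot2 at col 1 lands with bottom-row=6; cleared 0 line(s) (total 0); column heights now [0 8 8 8 6 0], max=8

Answer: ......
.###..
..##..
..###.
...#..
...##.
....#.
...##.
...##.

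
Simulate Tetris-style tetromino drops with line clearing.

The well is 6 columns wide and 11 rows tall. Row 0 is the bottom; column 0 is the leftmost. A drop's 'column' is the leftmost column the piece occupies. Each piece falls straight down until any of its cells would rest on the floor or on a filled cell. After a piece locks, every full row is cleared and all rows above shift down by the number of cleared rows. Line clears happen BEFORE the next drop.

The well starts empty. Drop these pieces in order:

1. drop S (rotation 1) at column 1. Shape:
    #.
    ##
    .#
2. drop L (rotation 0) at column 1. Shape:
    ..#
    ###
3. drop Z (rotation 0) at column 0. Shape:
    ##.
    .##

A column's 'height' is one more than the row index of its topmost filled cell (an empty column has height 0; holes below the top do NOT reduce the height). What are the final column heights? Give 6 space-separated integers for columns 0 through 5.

Answer: 6 6 5 5 0 0

Derivation:
Drop 1: S rot1 at col 1 lands with bottom-row=0; cleared 0 line(s) (total 0); column heights now [0 3 2 0 0 0], max=3
Drop 2: L rot0 at col 1 lands with bottom-row=3; cleared 0 line(s) (total 0); column heights now [0 4 4 5 0 0], max=5
Drop 3: Z rot0 at col 0 lands with bottom-row=4; cleared 0 line(s) (total 0); column heights now [6 6 5 5 0 0], max=6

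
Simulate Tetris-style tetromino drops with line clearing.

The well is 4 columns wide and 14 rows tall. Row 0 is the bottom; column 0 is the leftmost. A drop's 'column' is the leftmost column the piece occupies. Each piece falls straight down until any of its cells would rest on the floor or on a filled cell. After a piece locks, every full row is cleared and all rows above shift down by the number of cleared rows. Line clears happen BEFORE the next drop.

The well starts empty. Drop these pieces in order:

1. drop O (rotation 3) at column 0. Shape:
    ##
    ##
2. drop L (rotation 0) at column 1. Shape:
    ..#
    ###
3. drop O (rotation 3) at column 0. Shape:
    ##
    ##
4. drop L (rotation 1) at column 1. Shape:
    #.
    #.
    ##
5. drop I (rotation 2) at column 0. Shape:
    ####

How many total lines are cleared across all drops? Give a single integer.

Drop 1: O rot3 at col 0 lands with bottom-row=0; cleared 0 line(s) (total 0); column heights now [2 2 0 0], max=2
Drop 2: L rot0 at col 1 lands with bottom-row=2; cleared 0 line(s) (total 0); column heights now [2 3 3 4], max=4
Drop 3: O rot3 at col 0 lands with bottom-row=3; cleared 0 line(s) (total 0); column heights now [5 5 3 4], max=5
Drop 4: L rot1 at col 1 lands with bottom-row=5; cleared 0 line(s) (total 0); column heights now [5 8 6 4], max=8
Drop 5: I rot2 at col 0 lands with bottom-row=8; cleared 1 line(s) (total 1); column heights now [5 8 6 4], max=8

Answer: 1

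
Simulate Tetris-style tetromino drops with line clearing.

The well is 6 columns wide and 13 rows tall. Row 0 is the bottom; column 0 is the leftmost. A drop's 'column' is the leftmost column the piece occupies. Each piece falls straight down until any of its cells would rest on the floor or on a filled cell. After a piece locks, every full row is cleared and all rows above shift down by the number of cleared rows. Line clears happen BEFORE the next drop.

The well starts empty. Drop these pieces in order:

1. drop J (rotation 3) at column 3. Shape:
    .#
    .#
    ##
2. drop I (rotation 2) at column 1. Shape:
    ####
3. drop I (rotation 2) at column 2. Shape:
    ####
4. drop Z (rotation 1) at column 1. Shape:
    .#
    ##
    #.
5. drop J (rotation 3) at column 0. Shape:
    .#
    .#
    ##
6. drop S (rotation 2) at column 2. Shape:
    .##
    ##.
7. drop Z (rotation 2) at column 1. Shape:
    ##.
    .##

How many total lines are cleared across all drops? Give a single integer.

Drop 1: J rot3 at col 3 lands with bottom-row=0; cleared 0 line(s) (total 0); column heights now [0 0 0 1 3 0], max=3
Drop 2: I rot2 at col 1 lands with bottom-row=3; cleared 0 line(s) (total 0); column heights now [0 4 4 4 4 0], max=4
Drop 3: I rot2 at col 2 lands with bottom-row=4; cleared 0 line(s) (total 0); column heights now [0 4 5 5 5 5], max=5
Drop 4: Z rot1 at col 1 lands with bottom-row=4; cleared 0 line(s) (total 0); column heights now [0 6 7 5 5 5], max=7
Drop 5: J rot3 at col 0 lands with bottom-row=6; cleared 0 line(s) (total 0); column heights now [7 9 7 5 5 5], max=9
Drop 6: S rot2 at col 2 lands with bottom-row=7; cleared 0 line(s) (total 0); column heights now [7 9 8 9 9 5], max=9
Drop 7: Z rot2 at col 1 lands with bottom-row=9; cleared 0 line(s) (total 0); column heights now [7 11 11 10 9 5], max=11

Answer: 0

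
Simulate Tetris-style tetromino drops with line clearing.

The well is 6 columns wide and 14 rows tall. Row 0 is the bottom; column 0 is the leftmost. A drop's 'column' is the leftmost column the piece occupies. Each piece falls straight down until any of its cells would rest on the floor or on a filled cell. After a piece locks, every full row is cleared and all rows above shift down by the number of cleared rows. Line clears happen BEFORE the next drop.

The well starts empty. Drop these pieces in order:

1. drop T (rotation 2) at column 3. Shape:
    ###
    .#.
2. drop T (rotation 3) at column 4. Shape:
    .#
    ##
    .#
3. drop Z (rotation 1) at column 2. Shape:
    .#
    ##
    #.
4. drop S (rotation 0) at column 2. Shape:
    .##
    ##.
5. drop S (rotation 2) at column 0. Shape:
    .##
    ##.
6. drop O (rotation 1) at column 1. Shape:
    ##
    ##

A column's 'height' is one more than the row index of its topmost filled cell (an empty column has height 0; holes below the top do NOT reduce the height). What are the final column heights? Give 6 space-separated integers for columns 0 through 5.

Answer: 5 8 8 6 6 5

Derivation:
Drop 1: T rot2 at col 3 lands with bottom-row=0; cleared 0 line(s) (total 0); column heights now [0 0 0 2 2 2], max=2
Drop 2: T rot3 at col 4 lands with bottom-row=2; cleared 0 line(s) (total 0); column heights now [0 0 0 2 4 5], max=5
Drop 3: Z rot1 at col 2 lands with bottom-row=1; cleared 0 line(s) (total 0); column heights now [0 0 3 4 4 5], max=5
Drop 4: S rot0 at col 2 lands with bottom-row=4; cleared 0 line(s) (total 0); column heights now [0 0 5 6 6 5], max=6
Drop 5: S rot2 at col 0 lands with bottom-row=4; cleared 0 line(s) (total 0); column heights now [5 6 6 6 6 5], max=6
Drop 6: O rot1 at col 1 lands with bottom-row=6; cleared 0 line(s) (total 0); column heights now [5 8 8 6 6 5], max=8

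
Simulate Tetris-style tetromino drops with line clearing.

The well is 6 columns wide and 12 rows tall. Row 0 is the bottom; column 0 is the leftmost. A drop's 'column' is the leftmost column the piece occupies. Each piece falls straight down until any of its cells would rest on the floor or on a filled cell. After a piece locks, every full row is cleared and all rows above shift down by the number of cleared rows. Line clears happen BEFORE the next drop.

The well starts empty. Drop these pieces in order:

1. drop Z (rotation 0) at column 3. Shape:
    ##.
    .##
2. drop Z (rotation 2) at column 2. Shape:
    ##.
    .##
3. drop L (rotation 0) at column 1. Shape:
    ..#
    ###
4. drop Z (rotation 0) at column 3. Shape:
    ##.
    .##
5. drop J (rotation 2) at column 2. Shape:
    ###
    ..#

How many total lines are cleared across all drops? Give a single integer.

Drop 1: Z rot0 at col 3 lands with bottom-row=0; cleared 0 line(s) (total 0); column heights now [0 0 0 2 2 1], max=2
Drop 2: Z rot2 at col 2 lands with bottom-row=2; cleared 0 line(s) (total 0); column heights now [0 0 4 4 3 1], max=4
Drop 3: L rot0 at col 1 lands with bottom-row=4; cleared 0 line(s) (total 0); column heights now [0 5 5 6 3 1], max=6
Drop 4: Z rot0 at col 3 lands with bottom-row=5; cleared 0 line(s) (total 0); column heights now [0 5 5 7 7 6], max=7
Drop 5: J rot2 at col 2 lands with bottom-row=7; cleared 0 line(s) (total 0); column heights now [0 5 9 9 9 6], max=9

Answer: 0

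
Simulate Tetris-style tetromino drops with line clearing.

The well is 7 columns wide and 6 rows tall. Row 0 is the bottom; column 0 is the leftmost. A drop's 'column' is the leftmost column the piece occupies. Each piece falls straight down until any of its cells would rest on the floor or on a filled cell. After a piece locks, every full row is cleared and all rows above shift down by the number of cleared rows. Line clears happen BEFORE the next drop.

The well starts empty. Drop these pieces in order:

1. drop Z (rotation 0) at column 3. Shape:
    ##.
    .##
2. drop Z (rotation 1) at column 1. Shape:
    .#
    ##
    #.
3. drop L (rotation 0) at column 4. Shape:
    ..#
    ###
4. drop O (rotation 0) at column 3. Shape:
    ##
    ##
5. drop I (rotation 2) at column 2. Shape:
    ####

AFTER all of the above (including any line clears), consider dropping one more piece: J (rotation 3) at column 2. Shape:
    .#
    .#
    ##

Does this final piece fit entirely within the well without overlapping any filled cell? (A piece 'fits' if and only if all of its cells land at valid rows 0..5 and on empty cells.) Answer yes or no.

Drop 1: Z rot0 at col 3 lands with bottom-row=0; cleared 0 line(s) (total 0); column heights now [0 0 0 2 2 1 0], max=2
Drop 2: Z rot1 at col 1 lands with bottom-row=0; cleared 0 line(s) (total 0); column heights now [0 2 3 2 2 1 0], max=3
Drop 3: L rot0 at col 4 lands with bottom-row=2; cleared 0 line(s) (total 0); column heights now [0 2 3 2 3 3 4], max=4
Drop 4: O rot0 at col 3 lands with bottom-row=3; cleared 0 line(s) (total 0); column heights now [0 2 3 5 5 3 4], max=5
Drop 5: I rot2 at col 2 lands with bottom-row=5; cleared 0 line(s) (total 0); column heights now [0 2 6 6 6 6 4], max=6
Test piece J rot3 at col 2 (width 2): heights before test = [0 2 6 6 6 6 4]; fits = False

Answer: no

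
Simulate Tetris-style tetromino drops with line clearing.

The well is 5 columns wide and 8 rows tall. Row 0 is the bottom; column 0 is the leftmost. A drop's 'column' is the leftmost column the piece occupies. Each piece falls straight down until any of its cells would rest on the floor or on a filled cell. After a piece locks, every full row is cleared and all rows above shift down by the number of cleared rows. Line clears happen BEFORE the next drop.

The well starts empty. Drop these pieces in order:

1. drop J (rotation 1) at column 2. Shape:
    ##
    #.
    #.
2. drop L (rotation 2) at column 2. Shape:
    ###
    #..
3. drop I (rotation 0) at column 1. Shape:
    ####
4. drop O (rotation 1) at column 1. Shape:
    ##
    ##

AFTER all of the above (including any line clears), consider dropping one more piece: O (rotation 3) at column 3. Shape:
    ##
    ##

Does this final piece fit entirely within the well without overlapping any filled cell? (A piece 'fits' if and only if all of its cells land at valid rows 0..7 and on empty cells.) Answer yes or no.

Answer: yes

Derivation:
Drop 1: J rot1 at col 2 lands with bottom-row=0; cleared 0 line(s) (total 0); column heights now [0 0 3 3 0], max=3
Drop 2: L rot2 at col 2 lands with bottom-row=3; cleared 0 line(s) (total 0); column heights now [0 0 5 5 5], max=5
Drop 3: I rot0 at col 1 lands with bottom-row=5; cleared 0 line(s) (total 0); column heights now [0 6 6 6 6], max=6
Drop 4: O rot1 at col 1 lands with bottom-row=6; cleared 0 line(s) (total 0); column heights now [0 8 8 6 6], max=8
Test piece O rot3 at col 3 (width 2): heights before test = [0 8 8 6 6]; fits = True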